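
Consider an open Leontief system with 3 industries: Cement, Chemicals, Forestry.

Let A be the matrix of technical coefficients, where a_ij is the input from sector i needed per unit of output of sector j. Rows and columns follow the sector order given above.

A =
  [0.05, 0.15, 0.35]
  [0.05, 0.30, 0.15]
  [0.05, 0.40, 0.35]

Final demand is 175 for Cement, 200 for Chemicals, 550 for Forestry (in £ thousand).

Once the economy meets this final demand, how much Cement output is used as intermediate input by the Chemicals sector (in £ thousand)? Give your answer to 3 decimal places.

I − A =
  [   0.95    -0.15    -0.35]
  [  -0.05     0.70    -0.15]
  [  -0.05    -0.40     0.65]
Cofactors of I−A, C_ij = (−1)^(i+j)·(minor ij) (rows/columns in the sector order above):
  C_11 = (0.70)(0.65) − (-0.15)(-0.40) = 0.3950
  C_12 = −[(-0.05)(0.65) − (-0.15)(-0.05)] = 0.0400
  C_13 = (-0.05)(-0.40) − (0.70)(-0.05) = 0.0550
  C_21 = −[(-0.15)(0.65) − (-0.35)(-0.40)] = 0.2375
  C_22 = (0.95)(0.65) − (-0.35)(-0.05) = 0.6000
  C_23 = −[(0.95)(-0.40) − (-0.15)(-0.05)] = 0.3875
  C_31 = (-0.15)(-0.15) − (-0.35)(0.70) = 0.2675
  C_32 = −[(0.95)(-0.15) − (-0.35)(-0.05)] = 0.1600
  C_33 = (0.95)(0.70) − (-0.15)(-0.05) = 0.6575
det(I−A) = Σ_j (I−A)_1j·C_1j = (0.95)(0.3950) + (-0.15)(0.0400) + (-0.35)(0.0550) = 0.3500
adj(I−A) = Cᵀ =
  [ 0.3950   0.2375   0.2675]
  [ 0.0400   0.6000   0.1600]
  [ 0.0550   0.3875   0.6575]
(I − A)⁻¹ = adj(I−A) / det(I−A) ≈
  [   1.1286     0.6786     0.7643]
  [   0.1143     1.7143     0.4571]
  [   0.1571     1.1071     1.8786]
First solve x = (I − A)⁻¹ d = adj(I−A)·d / det(I−A); in particular x_2 = (0.0400·175 + 0.6000·200 + 0.1600·550) / 0.3500 = 215.00 / 0.3500 ≈ 614.28571.
Intermediate flow from 1 to 2: z_12 = a_12 · x_2 = 0.15 × 215.00 / 0.3500 = 32.25 / 0.3500 ≈ 92.143.

z_12 = 92.143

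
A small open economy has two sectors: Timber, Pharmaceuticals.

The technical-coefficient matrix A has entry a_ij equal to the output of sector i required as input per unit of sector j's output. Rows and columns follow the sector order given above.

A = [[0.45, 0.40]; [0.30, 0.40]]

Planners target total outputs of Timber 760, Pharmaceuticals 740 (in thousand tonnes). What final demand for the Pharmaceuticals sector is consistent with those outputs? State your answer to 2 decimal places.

I − A =
  [   0.55    -0.40]
  [  -0.30     0.60]
d = (I − A) x:
  d_T = (+0.55)·760 + (-0.40)·740 = 122.00
  d_P = (-0.30)·760 + (+0.60)·740 = 216.00

d_P = 216.00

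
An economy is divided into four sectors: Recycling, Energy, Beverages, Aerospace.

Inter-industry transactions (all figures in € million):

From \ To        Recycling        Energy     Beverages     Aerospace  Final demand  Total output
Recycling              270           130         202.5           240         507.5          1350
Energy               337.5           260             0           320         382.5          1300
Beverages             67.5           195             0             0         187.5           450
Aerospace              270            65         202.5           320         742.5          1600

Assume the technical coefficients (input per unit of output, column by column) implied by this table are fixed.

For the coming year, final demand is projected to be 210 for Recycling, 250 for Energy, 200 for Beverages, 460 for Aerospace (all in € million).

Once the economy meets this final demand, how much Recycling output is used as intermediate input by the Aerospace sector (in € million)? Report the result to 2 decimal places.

z_14 = 152.27

Technical coefficients a_ij = z_ij / X_j:
  a_11 = 270/1350 = 0.20, a_21 = 337.5/1350 = 0.25, a_31 = 67.5/1350 = 0.05, a_41 = 270/1350 = 0.20
  a_12 = 130/1300 = 0.10, a_22 = 260/1300 = 0.20, a_32 = 195/1300 = 0.15, a_42 = 65/1300 = 0.05
  a_13 = 202.5/450 = 0.45, a_23 = 0/450 = 0.00, a_33 = 0/450 = 0.00, a_43 = 202.5/450 = 0.45
  a_14 = 240/1600 = 0.15, a_24 = 320/1600 = 0.20, a_34 = 0/1600 = 0.00, a_44 = 320/1600 = 0.20
I − A =
  [   0.80    -0.10    -0.45    -0.15]
  [  -0.25     0.80     0.00    -0.20]
  [  -0.05    -0.15     1.00     0.00]
  [  -0.20    -0.05    -0.45     0.80]
Compute the cofactors C_ij = (−1)^(i+j)·(3×3 minor ij) of I−A; the adjugate is their transpose:
adj(I−A) = Cᵀ =
  [ 0.616500   0.151625   0.346500   0.153500]
  [ 0.244500   0.588625   0.196875   0.193000]
  [ 0.067500   0.095875   0.454125   0.036625]
  [ 0.207375   0.128625   0.354375   0.580125]
det(I−A) = Σ_j (I−A)_1j·C_1j = (0.80)(0.616500) + (-0.10)(0.244500) + (-0.45)(0.067500) + (-0.15)(0.207375) = 0.40726875
(I − A)⁻¹ = adj(I−A) / det(I−A) ≈
  [   1.5137     0.3723     0.8508     0.3769]
  [   0.6003     1.4453     0.4834     0.4739]
  [   0.1657     0.2354     1.1150     0.0899]
  [   0.5092     0.3158     0.8701     1.4244]
First solve x = (I − A)⁻¹ d = adj(I−A)·d / det(I−A); in particular x_4 = (0.207375·210 + 0.128625·250 + 0.354375·200 + 0.580125·460) / 0.40726875 = 413.4375 / 0.40726875 ≈ 1015.1466.
Intermediate flow from 1 to 4: z_14 = a_14 · x_4 = 0.15 × 413.4375 / 0.40726875 = 62.015625 / 0.40726875 ≈ 152.27.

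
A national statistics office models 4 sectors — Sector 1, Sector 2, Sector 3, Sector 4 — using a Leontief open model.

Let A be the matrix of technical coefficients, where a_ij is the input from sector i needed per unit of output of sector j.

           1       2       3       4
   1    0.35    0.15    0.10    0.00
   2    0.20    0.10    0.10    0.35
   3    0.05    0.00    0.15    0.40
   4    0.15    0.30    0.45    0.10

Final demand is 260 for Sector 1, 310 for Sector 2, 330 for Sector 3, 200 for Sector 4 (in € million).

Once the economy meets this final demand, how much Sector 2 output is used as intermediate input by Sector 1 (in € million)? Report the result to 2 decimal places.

I − A =
  [   0.65    -0.15    -0.10     0.00]
  [  -0.20     0.90    -0.10    -0.35]
  [  -0.05     0.00     0.85    -0.40]
  [  -0.15    -0.30    -0.45     0.90]
Compute the cofactors C_ij = (−1)^(i+j)·(3×3 minor ij) of I−A; the adjugate is their transpose:
adj(I−A) = Cᵀ =
  [ 0.425250   0.099750   0.107625   0.086625]
  [ 0.180000   0.369750   0.184125   0.225625]
  [ 0.113250   0.093750   0.423375   0.224625]
  [ 0.187500   0.186750   0.291000   0.466500]
det(I−A) = Σ_j (I−A)_1j·C_1j = (0.65)(0.425250) + (-0.15)(0.180000) + (-0.10)(0.113250) + (0.00)(0.187500) = 0.2380875
(I − A)⁻¹ = adj(I−A) / det(I−A) ≈
  [   1.7861     0.4190     0.4520     0.3638]
  [   0.7560     1.5530     0.7734     0.9477]
  [   0.4757     0.3938     1.7782     0.9435]
  [   0.7875     0.7844     1.2222     1.9594]
First solve x = (I − A)⁻¹ d = adj(I−A)·d / det(I−A); in particular x_1 = (0.425250·260 + 0.099750·310 + 0.107625·330 + 0.086625·200) / 0.2380875 = 194.32875 / 0.2380875 ≈ 816.2073.
Intermediate flow from 2 to 1: z_21 = a_21 · x_1 = 0.20 × 194.32875 / 0.2380875 = 38.86575 / 0.2380875 ≈ 163.24.

z_21 = 163.24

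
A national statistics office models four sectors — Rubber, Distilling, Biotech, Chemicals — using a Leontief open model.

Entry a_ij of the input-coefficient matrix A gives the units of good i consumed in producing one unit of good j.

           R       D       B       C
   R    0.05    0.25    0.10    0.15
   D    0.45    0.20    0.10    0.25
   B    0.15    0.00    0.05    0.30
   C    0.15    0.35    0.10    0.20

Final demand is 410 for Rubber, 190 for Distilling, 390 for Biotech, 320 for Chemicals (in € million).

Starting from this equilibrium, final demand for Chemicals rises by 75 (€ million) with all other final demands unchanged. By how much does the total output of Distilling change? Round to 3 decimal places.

I − A =
  [   0.95    -0.25    -0.10    -0.15]
  [  -0.45     0.80    -0.10    -0.25]
  [  -0.15     0.00     0.95    -0.30]
  [  -0.15    -0.35    -0.10     0.80]
Compute the cofactors C_ij = (−1)^(i+j)·(3×3 minor ij) of I−A; the adjugate is their transpose:
adj(I−A) = Cᵀ =
  [ 0.490375   0.242875   0.098750   0.204875]
  [ 0.384375   0.653375   0.144000   0.330250]
  [ 0.166125   0.148875   0.383875   0.221625]
  [ 0.280875   0.350000   0.129500   0.599375]
det(I−A) = Σ_j (I−A)_1j·C_1j = (0.95)(0.490375) + (-0.25)(0.384375) + (-0.10)(0.166125) + (-0.15)(0.280875) = 0.31101875
(I − A)⁻¹ = adj(I−A) / det(I−A) ≈
  [   1.5767     0.7809     0.3175     0.6587]
  [   1.2359     2.1008     0.4630     1.0618]
  [   0.5341     0.4787     1.2343     0.7126]
  [   0.9031     1.1253     0.4164     1.9271]
Δx = (I − A)⁻¹ Δd with Δd having +75 in the Chemicals component and 0 elsewhere.
So Δx_D = L_DC · (+75), where L_DC = adj(I−A)_DC / det(I−A) = 0.330250 / 0.31101875.
Δx_D = 0.330250 × (+75) / 0.31101875 = 24.76875 / 0.31101875 ≈ 79.637.

Δx_D = 79.637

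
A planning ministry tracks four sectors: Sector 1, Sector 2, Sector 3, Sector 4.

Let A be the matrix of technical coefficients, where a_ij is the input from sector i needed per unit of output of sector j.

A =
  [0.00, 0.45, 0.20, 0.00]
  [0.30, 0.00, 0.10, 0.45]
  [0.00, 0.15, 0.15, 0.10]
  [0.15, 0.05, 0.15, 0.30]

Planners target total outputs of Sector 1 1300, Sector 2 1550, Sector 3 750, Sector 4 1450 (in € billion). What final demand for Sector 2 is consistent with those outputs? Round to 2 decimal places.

I − A =
  [   1.00    -0.45    -0.20     0.00]
  [  -0.30     1.00    -0.10    -0.45]
  [   0.00    -0.15     0.85    -0.10]
  [  -0.15    -0.05    -0.15     0.70]
d = (I − A) x:
  d_1 = (+1.00)·1300 + (-0.45)·1550 + (-0.20)·750 + (+0.00)·1450 = 452.50
  d_2 = (-0.30)·1300 + (+1.00)·1550 + (-0.10)·750 + (-0.45)·1450 = 432.50
  d_3 = (+0.00)·1300 + (-0.15)·1550 + (+0.85)·750 + (-0.10)·1450 = 260.00
  d_4 = (-0.15)·1300 + (-0.05)·1550 + (-0.15)·750 + (+0.70)·1450 = 630.00

d_2 = 432.50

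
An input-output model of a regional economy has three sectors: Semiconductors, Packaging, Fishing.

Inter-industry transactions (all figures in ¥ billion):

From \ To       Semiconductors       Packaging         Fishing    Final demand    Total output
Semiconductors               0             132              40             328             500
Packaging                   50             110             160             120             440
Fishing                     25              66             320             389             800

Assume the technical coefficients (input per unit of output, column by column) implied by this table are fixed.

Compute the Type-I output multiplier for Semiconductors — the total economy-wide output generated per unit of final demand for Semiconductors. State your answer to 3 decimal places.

Technical coefficients a_ij = z_ij / X_j:
  a_11 = 0/500 = 0.00, a_21 = 50/500 = 0.10, a_31 = 25/500 = 0.05
  a_12 = 132/440 = 0.30, a_22 = 110/440 = 0.25, a_32 = 66/440 = 0.15
  a_13 = 40/800 = 0.05, a_23 = 160/800 = 0.20, a_33 = 320/800 = 0.40
I − A =
  [   1.00    -0.30    -0.05]
  [  -0.10     0.75    -0.20]
  [  -0.05    -0.15     0.60]
Cofactors of I−A, C_ij = (−1)^(i+j)·(minor ij) (rows/columns in the sector order above):
  C_11 = (0.75)(0.60) − (-0.20)(-0.15) = 0.4200
  C_12 = −[(-0.10)(0.60) − (-0.20)(-0.05)] = 0.0700
  C_13 = (-0.10)(-0.15) − (0.75)(-0.05) = 0.0525
  C_21 = −[(-0.30)(0.60) − (-0.05)(-0.15)] = 0.1875
  C_22 = (1.00)(0.60) − (-0.05)(-0.05) = 0.5975
  C_23 = −[(1.00)(-0.15) − (-0.30)(-0.05)] = 0.1650
  C_31 = (-0.30)(-0.20) − (-0.05)(0.75) = 0.0975
  C_32 = −[(1.00)(-0.20) − (-0.05)(-0.10)] = 0.2050
  C_33 = (1.00)(0.75) − (-0.30)(-0.10) = 0.7200
det(I−A) = Σ_j (I−A)_1j·C_1j = (1.00)(0.4200) + (-0.30)(0.0700) + (-0.05)(0.0525) = 0.396375
adj(I−A) = Cᵀ =
  [ 0.4200   0.1875   0.0975]
  [ 0.0700   0.5975   0.2050]
  [ 0.0525   0.1650   0.7200]
(I − A)⁻¹ = adj(I−A) / det(I−A) ≈
  [   1.0596     0.4730     0.2460]
  [   0.1766     1.5074     0.5172]
  [   0.1325     0.4163     1.8165]
The output multiplier for sector j is the column-j sum of the Leontief inverse (I − A)⁻¹ = adj(I−A) / det(I−A).
Column 1 of adj(I−A): (0.4200, 0.0700, 0.0525); det(I−A) = 0.396375.
m_1 = (0.4200 + 0.0700 + 0.0525) / 0.396375 = 0.5425 / 0.396375 ≈ 1.369.

m_1 = 1.369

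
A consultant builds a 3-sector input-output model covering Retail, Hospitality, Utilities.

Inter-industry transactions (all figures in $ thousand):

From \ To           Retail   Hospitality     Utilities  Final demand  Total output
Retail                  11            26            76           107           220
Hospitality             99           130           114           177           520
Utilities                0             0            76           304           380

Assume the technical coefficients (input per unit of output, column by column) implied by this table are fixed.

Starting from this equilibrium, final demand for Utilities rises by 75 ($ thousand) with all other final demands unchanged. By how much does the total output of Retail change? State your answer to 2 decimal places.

Δx_1 = 22.42

Technical coefficients a_ij = z_ij / X_j:
  a_11 = 11/220 = 0.05, a_21 = 99/220 = 0.45, a_31 = 0/220 = 0.00
  a_12 = 26/520 = 0.05, a_22 = 130/520 = 0.25, a_32 = 0/520 = 0.00
  a_13 = 76/380 = 0.20, a_23 = 114/380 = 0.30, a_33 = 76/380 = 0.20
I − A =
  [   0.95    -0.05    -0.20]
  [  -0.45     0.75    -0.30]
  [   0.00     0.00     0.80]
Cofactors of I−A, C_ij = (−1)^(i+j)·(minor ij) (rows/columns in the sector order above):
  C_11 = (0.75)(0.80) − (-0.30)(0.00) = 0.6000
  C_12 = −[(-0.45)(0.80) − (-0.30)(0.00)] = 0.3600
  C_13 = (-0.45)(0.00) − (0.75)(0.00) = 0.0000
  C_21 = −[(-0.05)(0.80) − (-0.20)(0.00)] = 0.0400
  C_22 = (0.95)(0.80) − (-0.20)(0.00) = 0.7600
  C_23 = −[(0.95)(0.00) − (-0.05)(0.00)] = 0.0000
  C_31 = (-0.05)(-0.30) − (-0.20)(0.75) = 0.1650
  C_32 = −[(0.95)(-0.30) − (-0.20)(-0.45)] = 0.3750
  C_33 = (0.95)(0.75) − (-0.05)(-0.45) = 0.6900
det(I−A) = Σ_j (I−A)_1j·C_1j = (0.95)(0.6000) + (-0.05)(0.3600) + (-0.20)(0.0000) = 0.5520
adj(I−A) = Cᵀ =
  [ 0.6000   0.0400   0.1650]
  [ 0.3600   0.7600   0.3750]
  [ 0.0000   0.0000   0.6900]
(I − A)⁻¹ = adj(I−A) / det(I−A) ≈
  [   1.0870     0.0725     0.2989]
  [   0.6522     1.3768     0.6793]
  [   0.0000     0.0000     1.2500]
Δx = (I − A)⁻¹ Δd with Δd having +75 in the Utilities component and 0 elsewhere.
So Δx_1 = L_13 · (+75), where L_13 = adj(I−A)_13 / det(I−A) = 0.1650 / 0.5520.
Δx_1 = 0.1650 × (+75) / 0.5520 = 12.375 / 0.5520 ≈ 22.42.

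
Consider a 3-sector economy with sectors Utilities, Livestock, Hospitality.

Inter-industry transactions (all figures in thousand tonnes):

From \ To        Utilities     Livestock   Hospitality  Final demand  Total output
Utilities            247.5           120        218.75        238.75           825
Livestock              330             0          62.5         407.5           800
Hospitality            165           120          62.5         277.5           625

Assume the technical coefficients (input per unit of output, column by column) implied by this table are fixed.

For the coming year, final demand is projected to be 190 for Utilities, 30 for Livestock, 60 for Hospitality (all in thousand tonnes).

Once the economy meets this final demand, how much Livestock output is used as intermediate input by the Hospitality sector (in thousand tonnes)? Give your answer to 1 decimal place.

Technical coefficients a_ij = z_ij / X_j:
  a_UU = 247.5/825 = 0.30, a_LU = 330/825 = 0.40, a_HU = 165/825 = 0.20
  a_UL = 120/800 = 0.15, a_LL = 0/800 = 0.00, a_HL = 120/800 = 0.15
  a_UH = 218.75/625 = 0.35, a_LH = 62.5/625 = 0.10, a_HH = 62.5/625 = 0.10
I − A =
  [   0.70    -0.15    -0.35]
  [  -0.40     1.00    -0.10]
  [  -0.20    -0.15     0.90]
Cofactors of I−A, C_ij = (−1)^(i+j)·(minor ij) (rows/columns in the sector order above):
  C_11 = (1.00)(0.90) − (-0.10)(-0.15) = 0.8850
  C_12 = −[(-0.40)(0.90) − (-0.10)(-0.20)] = 0.3800
  C_13 = (-0.40)(-0.15) − (1.00)(-0.20) = 0.2600
  C_21 = −[(-0.15)(0.90) − (-0.35)(-0.15)] = 0.1875
  C_22 = (0.70)(0.90) − (-0.35)(-0.20) = 0.5600
  C_23 = −[(0.70)(-0.15) − (-0.15)(-0.20)] = 0.1350
  C_31 = (-0.15)(-0.10) − (-0.35)(1.00) = 0.3650
  C_32 = −[(0.70)(-0.10) − (-0.35)(-0.40)] = 0.2100
  C_33 = (0.70)(1.00) − (-0.15)(-0.40) = 0.6400
det(I−A) = Σ_j (I−A)_1j·C_1j = (0.70)(0.8850) + (-0.15)(0.3800) + (-0.35)(0.2600) = 0.4715
adj(I−A) = Cᵀ =
  [ 0.8850   0.1875   0.3650]
  [ 0.3800   0.5600   0.2100]
  [ 0.2600   0.1350   0.6400]
(I − A)⁻¹ = adj(I−A) / det(I−A) ≈
  [   1.8770     0.3977     0.7741]
  [   0.8059     1.1877     0.4454]
  [   0.5514     0.2863     1.3574]
First solve x = (I − A)⁻¹ d = adj(I−A)·d / det(I−A); in particular x_H = (0.2600·190 + 0.1350·30 + 0.6400·60) / 0.4715 = 91.85 / 0.4715 ≈ 194.804.
Intermediate flow from L to H: z_LH = a_LH · x_H = 0.10 × 91.85 / 0.4715 = 9.185 / 0.4715 ≈ 19.5.

z_LH = 19.5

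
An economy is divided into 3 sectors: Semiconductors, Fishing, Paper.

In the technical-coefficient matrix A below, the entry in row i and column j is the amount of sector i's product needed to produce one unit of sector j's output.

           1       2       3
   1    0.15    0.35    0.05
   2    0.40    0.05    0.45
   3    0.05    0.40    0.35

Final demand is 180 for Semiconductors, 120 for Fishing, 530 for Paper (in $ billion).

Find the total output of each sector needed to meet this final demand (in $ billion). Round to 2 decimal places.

I − A =
  [   0.85    -0.35    -0.05]
  [  -0.40     0.95    -0.45]
  [  -0.05    -0.40     0.65]
Cofactors of I−A, C_ij = (−1)^(i+j)·(minor ij) (rows/columns in the sector order above):
  C_11 = (0.95)(0.65) − (-0.45)(-0.40) = 0.4375
  C_12 = −[(-0.40)(0.65) − (-0.45)(-0.05)] = 0.2825
  C_13 = (-0.40)(-0.40) − (0.95)(-0.05) = 0.2075
  C_21 = −[(-0.35)(0.65) − (-0.05)(-0.40)] = 0.2475
  C_22 = (0.85)(0.65) − (-0.05)(-0.05) = 0.5500
  C_23 = −[(0.85)(-0.40) − (-0.35)(-0.05)] = 0.3575
  C_31 = (-0.35)(-0.45) − (-0.05)(0.95) = 0.2050
  C_32 = −[(0.85)(-0.45) − (-0.05)(-0.40)] = 0.4025
  C_33 = (0.85)(0.95) − (-0.35)(-0.40) = 0.6675
det(I−A) = Σ_j (I−A)_1j·C_1j = (0.85)(0.4375) + (-0.35)(0.2825) + (-0.05)(0.2075) = 0.262625
adj(I−A) = Cᵀ =
  [ 0.4375   0.2475   0.2050]
  [ 0.2825   0.5500   0.4025]
  [ 0.2075   0.3575   0.6675]
(I − A)⁻¹ = adj(I−A) / det(I−A) ≈
  [   1.6659     0.9424     0.7806]
  [   1.0757     2.0942     1.5326]
  [   0.7901     1.3613     2.5416]
x = (I − A)⁻¹ d = adj(I−A)·d / det(I−A), with det(I−A) = 0.262625:
  x_1 = (0.4375·180 + 0.2475·120 + 0.2050·530) / 0.262625 = 217.10 / 0.262625 ≈ 826.65
  x_2 = (0.2825·180 + 0.5500·120 + 0.4025·530) / 0.262625 = 330.175 / 0.262625 ≈ 1257.21
  x_3 = (0.2075·180 + 0.3575·120 + 0.6675·530) / 0.262625 = 434.025 / 0.262625 ≈ 1652.64

x_1 = 826.65, x_2 = 1257.21, x_3 = 1652.64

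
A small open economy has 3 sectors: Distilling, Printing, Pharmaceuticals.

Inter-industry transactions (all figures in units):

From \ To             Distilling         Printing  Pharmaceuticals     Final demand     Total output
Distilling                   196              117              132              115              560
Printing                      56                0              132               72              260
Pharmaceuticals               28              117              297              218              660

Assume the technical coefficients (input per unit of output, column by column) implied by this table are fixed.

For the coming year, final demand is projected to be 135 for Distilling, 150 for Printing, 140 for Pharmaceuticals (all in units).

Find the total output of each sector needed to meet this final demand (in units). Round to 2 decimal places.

x_1 = 611.47, x_2 = 326.62, x_3 = 577.37

Technical coefficients a_ij = z_ij / X_j:
  a_11 = 196/560 = 0.35, a_21 = 56/560 = 0.10, a_31 = 28/560 = 0.05
  a_12 = 117/260 = 0.45, a_22 = 0/260 = 0.00, a_32 = 117/260 = 0.45
  a_13 = 132/660 = 0.20, a_23 = 132/660 = 0.20, a_33 = 297/660 = 0.45
I − A =
  [   0.65    -0.45    -0.20]
  [  -0.10     1.00    -0.20]
  [  -0.05    -0.45     0.55]
Cofactors of I−A, C_ij = (−1)^(i+j)·(minor ij) (rows/columns in the sector order above):
  C_11 = (1.00)(0.55) − (-0.20)(-0.45) = 0.4600
  C_12 = −[(-0.10)(0.55) − (-0.20)(-0.05)] = 0.0650
  C_13 = (-0.10)(-0.45) − (1.00)(-0.05) = 0.0950
  C_21 = −[(-0.45)(0.55) − (-0.20)(-0.45)] = 0.3375
  C_22 = (0.65)(0.55) − (-0.20)(-0.05) = 0.3475
  C_23 = −[(0.65)(-0.45) − (-0.45)(-0.05)] = 0.3150
  C_31 = (-0.45)(-0.20) − (-0.20)(1.00) = 0.2900
  C_32 = −[(0.65)(-0.20) − (-0.20)(-0.10)] = 0.1500
  C_33 = (0.65)(1.00) − (-0.45)(-0.10) = 0.6050
det(I−A) = Σ_j (I−A)_1j·C_1j = (0.65)(0.4600) + (-0.45)(0.0650) + (-0.20)(0.0950) = 0.25075
adj(I−A) = Cᵀ =
  [ 0.4600   0.3375   0.2900]
  [ 0.0650   0.3475   0.1500]
  [ 0.0950   0.3150   0.6050]
(I − A)⁻¹ = adj(I−A) / det(I−A) ≈
  [   1.8345     1.3460     1.1565]
  [   0.2592     1.3858     0.5982]
  [   0.3789     1.2562     2.4128]
x = (I − A)⁻¹ d = adj(I−A)·d / det(I−A), with det(I−A) = 0.25075:
  x_1 = (0.4600·135 + 0.3375·150 + 0.2900·140) / 0.25075 = 153.325 / 0.25075 ≈ 611.47
  x_2 = (0.0650·135 + 0.3475·150 + 0.1500·140) / 0.25075 = 81.90 / 0.25075 ≈ 326.62
  x_3 = (0.0950·135 + 0.3150·150 + 0.6050·140) / 0.25075 = 144.775 / 0.25075 ≈ 577.37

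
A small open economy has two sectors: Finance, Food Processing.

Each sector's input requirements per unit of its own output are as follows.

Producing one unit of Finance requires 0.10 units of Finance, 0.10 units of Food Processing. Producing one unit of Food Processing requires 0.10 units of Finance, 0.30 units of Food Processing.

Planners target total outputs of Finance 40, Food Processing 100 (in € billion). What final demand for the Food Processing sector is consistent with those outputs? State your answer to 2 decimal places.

I − A =
  [   0.90    -0.10]
  [  -0.10     0.70]
d = (I − A) x:
  d_1 = (+0.90)·40 + (-0.10)·100 = 26.00
  d_2 = (-0.10)·40 + (+0.70)·100 = 66.00

d_2 = 66.00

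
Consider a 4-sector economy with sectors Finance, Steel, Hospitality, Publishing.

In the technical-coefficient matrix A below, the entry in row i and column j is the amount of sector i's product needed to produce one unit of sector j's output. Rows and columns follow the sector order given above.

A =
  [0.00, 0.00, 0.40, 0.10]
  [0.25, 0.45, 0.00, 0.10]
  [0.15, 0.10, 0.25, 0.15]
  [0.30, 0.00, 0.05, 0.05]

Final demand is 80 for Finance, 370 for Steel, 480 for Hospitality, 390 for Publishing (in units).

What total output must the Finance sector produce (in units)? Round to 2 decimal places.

I − A =
  [   1.00     0.00    -0.40    -0.10]
  [  -0.25     0.55     0.00    -0.10]
  [  -0.15    -0.10     0.75    -0.15]
  [  -0.30     0.00    -0.05     0.95]
Compute the cofactors C_ij = (−1)^(i+j)·(3×3 minor ij) of I−A; the adjugate is their transpose:
adj(I−A) = Cᵀ =
  [ 0.387250   0.038500   0.211750   0.078250]
  [ 0.199500   0.606750   0.113250   0.102750]
  [ 0.129875   0.092000   0.506000   0.103250]
  [ 0.129125   0.017000   0.093500   0.369500]
det(I−A) = Σ_j (I−A)_1j·C_1j = (1.00)(0.387250) + (0.00)(0.199500) + (-0.40)(0.129875) + (-0.10)(0.129125) = 0.3223875
(I − A)⁻¹ = adj(I−A) / det(I−A) ≈
  [   1.2012     0.1194     0.6568     0.2427]
  [   0.6188     1.8821     0.3513     0.3187]
  [   0.4029     0.2854     1.5695     0.3203]
  [   0.4005     0.0527     0.2900     1.1461]
x = (I − A)⁻¹ d = adj(I−A)·d / det(I−A), with det(I−A) = 0.3223875:
  x_1 = (0.387250·80 + 0.038500·370 + 0.211750·480 + 0.078250·390) / 0.3223875 = 177.3825 / 0.3223875 ≈ 550.22
  x_2 = (0.199500·80 + 0.606750·370 + 0.113250·480 + 0.102750·390) / 0.3223875 = 334.89 / 0.3223875 ≈ 1038.78
  x_3 = (0.129875·80 + 0.092000·370 + 0.506000·480 + 0.103250·390) / 0.3223875 = 327.5775 / 0.3223875 ≈ 1016.10
  x_4 = (0.129125·80 + 0.017000·370 + 0.093500·480 + 0.369500·390) / 0.3223875 = 205.605 / 0.3223875 ≈ 637.76

x_1 = 550.22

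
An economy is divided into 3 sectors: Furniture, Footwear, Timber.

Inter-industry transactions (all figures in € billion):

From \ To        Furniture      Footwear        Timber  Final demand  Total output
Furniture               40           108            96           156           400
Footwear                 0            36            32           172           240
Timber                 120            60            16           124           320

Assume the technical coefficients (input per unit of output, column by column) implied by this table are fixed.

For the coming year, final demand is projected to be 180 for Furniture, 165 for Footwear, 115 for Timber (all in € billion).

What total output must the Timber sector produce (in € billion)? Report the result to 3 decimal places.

x_3 = 314.652

Technical coefficients a_ij = z_ij / X_j:
  a_11 = 40/400 = 0.10, a_21 = 0/400 = 0.00, a_31 = 120/400 = 0.30
  a_12 = 108/240 = 0.45, a_22 = 36/240 = 0.15, a_32 = 60/240 = 0.25
  a_13 = 96/320 = 0.30, a_23 = 32/320 = 0.10, a_33 = 16/320 = 0.05
I − A =
  [   0.90    -0.45    -0.30]
  [   0.00     0.85    -0.10]
  [  -0.30    -0.25     0.95]
Cofactors of I−A, C_ij = (−1)^(i+j)·(minor ij) (rows/columns in the sector order above):
  C_11 = (0.85)(0.95) − (-0.10)(-0.25) = 0.7825
  C_12 = −[(0.00)(0.95) − (-0.10)(-0.30)] = 0.0300
  C_13 = (0.00)(-0.25) − (0.85)(-0.30) = 0.2550
  C_21 = −[(-0.45)(0.95) − (-0.30)(-0.25)] = 0.5025
  C_22 = (0.90)(0.95) − (-0.30)(-0.30) = 0.7650
  C_23 = −[(0.90)(-0.25) − (-0.45)(-0.30)] = 0.3600
  C_31 = (-0.45)(-0.10) − (-0.30)(0.85) = 0.3000
  C_32 = −[(0.90)(-0.10) − (-0.30)(0.00)] = 0.0900
  C_33 = (0.90)(0.85) − (-0.45)(0.00) = 0.7650
det(I−A) = Σ_j (I−A)_1j·C_1j = (0.90)(0.7825) + (-0.45)(0.0300) + (-0.30)(0.2550) = 0.61425
adj(I−A) = Cᵀ =
  [ 0.7825   0.5025   0.3000]
  [ 0.0300   0.7650   0.0900]
  [ 0.2550   0.3600   0.7650]
(I − A)⁻¹ = adj(I−A) / det(I−A) ≈
  [   1.2739     0.8181     0.4884]
  [   0.0488     1.2454     0.1465]
  [   0.4151     0.5861     1.2454]
x = (I − A)⁻¹ d = adj(I−A)·d / det(I−A), with det(I−A) = 0.61425:
  x_1 = (0.7825·180 + 0.5025·165 + 0.3000·115) / 0.61425 = 258.2625 / 0.61425 ≈ 420.452
  x_2 = (0.0300·180 + 0.7650·165 + 0.0900·115) / 0.61425 = 141.975 / 0.61425 ≈ 231.136
  x_3 = (0.2550·180 + 0.3600·165 + 0.7650·115) / 0.61425 = 193.275 / 0.61425 ≈ 314.652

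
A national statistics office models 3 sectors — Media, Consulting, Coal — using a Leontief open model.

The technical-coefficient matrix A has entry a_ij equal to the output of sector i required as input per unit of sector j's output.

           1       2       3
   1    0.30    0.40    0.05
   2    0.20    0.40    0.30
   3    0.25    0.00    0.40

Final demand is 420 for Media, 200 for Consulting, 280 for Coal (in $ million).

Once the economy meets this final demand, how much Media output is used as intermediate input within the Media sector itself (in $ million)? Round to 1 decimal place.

z_11 = 434.6

I − A =
  [   0.70    -0.40    -0.05]
  [  -0.20     0.60    -0.30]
  [  -0.25     0.00     0.60]
Cofactors of I−A, C_ij = (−1)^(i+j)·(minor ij) (rows/columns in the sector order above):
  C_11 = (0.60)(0.60) − (-0.30)(0.00) = 0.3600
  C_12 = −[(-0.20)(0.60) − (-0.30)(-0.25)] = 0.1950
  C_13 = (-0.20)(0.00) − (0.60)(-0.25) = 0.1500
  C_21 = −[(-0.40)(0.60) − (-0.05)(0.00)] = 0.2400
  C_22 = (0.70)(0.60) − (-0.05)(-0.25) = 0.4075
  C_23 = −[(0.70)(0.00) − (-0.40)(-0.25)] = 0.1000
  C_31 = (-0.40)(-0.30) − (-0.05)(0.60) = 0.1500
  C_32 = −[(0.70)(-0.30) − (-0.05)(-0.20)] = 0.2200
  C_33 = (0.70)(0.60) − (-0.40)(-0.20) = 0.3400
det(I−A) = Σ_j (I−A)_1j·C_1j = (0.70)(0.3600) + (-0.40)(0.1950) + (-0.05)(0.1500) = 0.1665
adj(I−A) = Cᵀ =
  [ 0.3600   0.2400   0.1500]
  [ 0.1950   0.4075   0.2200]
  [ 0.1500   0.1000   0.3400]
(I − A)⁻¹ = adj(I−A) / det(I−A) ≈
  [   2.1622     1.4414     0.9009]
  [   1.1712     2.4474     1.3213]
  [   0.9009     0.6006     2.0420]
First solve x = (I − A)⁻¹ d = adj(I−A)·d / det(I−A); in particular x_1 = (0.3600·420 + 0.2400·200 + 0.1500·280) / 0.1665 = 241.20 / 0.1665 ≈ 1448.649.
Intermediate flow from 1 to 1: z_11 = a_11 · x_1 = 0.30 × 241.20 / 0.1665 = 72.36 / 0.1665 ≈ 434.6.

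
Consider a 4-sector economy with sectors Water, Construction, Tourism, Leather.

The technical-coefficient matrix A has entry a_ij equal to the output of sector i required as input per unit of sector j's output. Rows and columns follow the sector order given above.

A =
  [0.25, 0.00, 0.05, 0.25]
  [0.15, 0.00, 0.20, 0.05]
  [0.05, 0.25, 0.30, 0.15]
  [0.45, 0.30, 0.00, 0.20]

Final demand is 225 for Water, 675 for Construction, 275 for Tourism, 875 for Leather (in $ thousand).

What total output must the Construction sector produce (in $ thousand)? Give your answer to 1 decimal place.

I − A =
  [   0.75     0.00    -0.05    -0.25]
  [  -0.15     1.00    -0.20    -0.05]
  [  -0.05    -0.25     0.70    -0.15]
  [  -0.45    -0.30     0.00     0.80]
Compute the cofactors C_ij = (−1)^(i+j)·(3×3 minor ij) of I−A; the adjugate is their transpose:
adj(I−A) = Cᵀ =
  [ 0.500500   0.064750   0.054250   0.170625]
  [ 0.121250   0.335875   0.104625   0.078500]
  [ 0.149125   0.159375   0.465000   0.143750]
  [ 0.327000   0.162375   0.069750   0.483125]
det(I−A) = Σ_j (I−A)_1j·C_1j = (0.75)(0.500500) + (0.00)(0.121250) + (-0.05)(0.149125) + (-0.25)(0.327000) = 0.28616875
(I − A)⁻¹ = adj(I−A) / det(I−A) ≈
  [   1.7490     0.2263     0.1896     0.5962]
  [   0.4237     1.1737     0.3656     0.2743]
  [   0.5211     0.5569     1.6249     0.5023]
  [   1.1427     0.5674     0.2437     1.6883]
x = (I − A)⁻¹ d = adj(I−A)·d / det(I−A), with det(I−A) = 0.28616875:
  x_1 = (0.500500·225 + 0.064750·675 + 0.054250·275 + 0.170625·875) / 0.28616875 = 320.534375 / 0.28616875 ≈ 1120.1
  x_2 = (0.121250·225 + 0.335875·675 + 0.104625·275 + 0.078500·875) / 0.28616875 = 351.45625 / 0.28616875 ≈ 1228.1
  x_3 = (0.149125·225 + 0.159375·675 + 0.465000·275 + 0.143750·875) / 0.28616875 = 394.7875 / 0.28616875 ≈ 1379.6
  x_4 = (0.327000·225 + 0.162375·675 + 0.069750·275 + 0.483125·875) / 0.28616875 = 625.09375 / 0.28616875 ≈ 2184.4

x_2 = 1228.1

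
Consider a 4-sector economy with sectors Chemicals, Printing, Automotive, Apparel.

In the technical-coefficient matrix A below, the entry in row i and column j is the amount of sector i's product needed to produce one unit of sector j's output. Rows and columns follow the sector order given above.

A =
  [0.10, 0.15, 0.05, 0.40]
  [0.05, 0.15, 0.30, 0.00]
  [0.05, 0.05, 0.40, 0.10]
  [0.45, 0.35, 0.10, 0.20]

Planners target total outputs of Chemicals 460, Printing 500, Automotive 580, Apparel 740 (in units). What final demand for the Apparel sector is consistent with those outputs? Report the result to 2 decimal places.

d_4 = 152.00

I − A =
  [   0.90    -0.15    -0.05    -0.40]
  [  -0.05     0.85    -0.30     0.00]
  [  -0.05    -0.05     0.60    -0.10]
  [  -0.45    -0.35    -0.10     0.80]
d = (I − A) x:
  d_1 = (+0.90)·460 + (-0.15)·500 + (-0.05)·580 + (-0.40)·740 = 14.00
  d_2 = (-0.05)·460 + (+0.85)·500 + (-0.30)·580 + (+0.00)·740 = 228.00
  d_3 = (-0.05)·460 + (-0.05)·500 + (+0.60)·580 + (-0.10)·740 = 226.00
  d_4 = (-0.45)·460 + (-0.35)·500 + (-0.10)·580 + (+0.80)·740 = 152.00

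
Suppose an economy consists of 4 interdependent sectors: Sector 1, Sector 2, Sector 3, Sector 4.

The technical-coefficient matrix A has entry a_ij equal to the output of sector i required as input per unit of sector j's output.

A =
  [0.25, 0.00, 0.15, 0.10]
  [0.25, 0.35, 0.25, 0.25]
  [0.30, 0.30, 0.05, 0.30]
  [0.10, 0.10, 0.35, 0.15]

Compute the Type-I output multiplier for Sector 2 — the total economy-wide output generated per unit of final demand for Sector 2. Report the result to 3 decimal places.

I − A =
  [   0.75     0.00    -0.15    -0.10]
  [  -0.25     0.65    -0.25    -0.25]
  [  -0.30    -0.30     0.95    -0.30]
  [  -0.10    -0.10    -0.35     0.85]
Compute the cofactors C_ij = (−1)^(i+j)·(3×3 minor ij) of I−A; the adjugate is their transpose:
adj(I−A) = Cᵀ =
  [ 0.335375   0.062750   0.104375   0.094750]
  [ 0.296875   0.464125   0.266875   0.265625]
  [ 0.256500   0.213750   0.386625   0.229500]
  [ 0.180000   0.150000   0.202875   0.366375]
det(I−A) = Σ_j (I−A)_1j·C_1j = (0.75)(0.335375) + (0.00)(0.296875) + (-0.15)(0.256500) + (-0.10)(0.180000) = 0.19505625
(I − A)⁻¹ = adj(I−A) / det(I−A) ≈
  [   1.7194     0.3217     0.5351     0.4858]
  [   1.5220     2.3794     1.3682     1.3618]
  [   1.3150     1.0958     1.9821     1.1766]
  [   0.9228     0.7690     1.0401     1.8783]
The output multiplier for sector j is the column-j sum of the Leontief inverse (I − A)⁻¹ = adj(I−A) / det(I−A).
Column 2 of adj(I−A): (0.062750, 0.464125, 0.213750, 0.150000); det(I−A) = 0.19505625.
m_2 = (0.062750 + 0.464125 + 0.213750 + 0.150000) / 0.19505625 = 0.890625 / 0.19505625 ≈ 4.566.

m_2 = 4.566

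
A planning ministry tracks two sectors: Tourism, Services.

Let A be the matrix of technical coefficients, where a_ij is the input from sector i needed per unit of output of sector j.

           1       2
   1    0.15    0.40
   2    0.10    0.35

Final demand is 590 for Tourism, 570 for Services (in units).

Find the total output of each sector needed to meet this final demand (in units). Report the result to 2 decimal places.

I − A =
  [   0.85    -0.40]
  [  -0.10     0.65]
det(I−A) = (0.85)(0.65) − (-0.40)(-0.10) = 0.5125
adj(I−A) = [[0.65, 0.40], [0.10, 0.85]]
(I − A)⁻¹ = adj(I−A) / det(I−A) ≈
  [   1.2683     0.7805]
  [   0.1951     1.6585]
x = (I − A)⁻¹ d = adj(I−A)·d / det(I−A), with det(I−A) = 0.5125:
  x_1 = (0.65·590 + 0.40·570) / 0.5125 = 611.50 / 0.5125 ≈ 1193.17
  x_2 = (0.10·590 + 0.85·570) / 0.5125 = 543.50 / 0.5125 ≈ 1060.49

x_1 = 1193.17, x_2 = 1060.49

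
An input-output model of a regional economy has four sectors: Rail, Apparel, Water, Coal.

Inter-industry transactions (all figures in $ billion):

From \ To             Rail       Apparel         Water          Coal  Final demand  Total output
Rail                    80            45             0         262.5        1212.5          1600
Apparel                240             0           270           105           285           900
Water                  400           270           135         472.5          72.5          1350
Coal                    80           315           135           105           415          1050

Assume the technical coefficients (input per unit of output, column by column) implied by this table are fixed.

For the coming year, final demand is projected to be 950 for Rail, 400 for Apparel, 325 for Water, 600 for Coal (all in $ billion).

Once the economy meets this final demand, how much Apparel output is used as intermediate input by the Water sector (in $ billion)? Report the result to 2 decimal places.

z_AW = 363.73

Technical coefficients a_ij = z_ij / X_j:
  a_RR = 80/1600 = 0.05, a_AR = 240/1600 = 0.15, a_WR = 400/1600 = 0.25, a_CR = 80/1600 = 0.05
  a_RA = 45/900 = 0.05, a_AA = 0/900 = 0.00, a_WA = 270/900 = 0.30, a_CA = 315/900 = 0.35
  a_RW = 0/1350 = 0.00, a_AW = 270/1350 = 0.20, a_WW = 135/1350 = 0.10, a_CW = 135/1350 = 0.10
  a_RC = 262.5/1050 = 0.25, a_AC = 105/1050 = 0.10, a_WC = 472.5/1050 = 0.45, a_CC = 105/1050 = 0.10
I − A =
  [   0.95    -0.05     0.00    -0.25]
  [  -0.15     1.00    -0.20    -0.10]
  [  -0.25    -0.30     0.90    -0.45]
  [  -0.05    -0.35    -0.10     0.90]
Compute the cofactors C_ij = (−1)^(i+j)·(3×3 minor ij) of I−A; the adjugate is their transpose:
adj(I−A) = Cᵀ =
  [ 0.645000   0.124500   0.052000   0.219000]
  [ 0.171250   0.709250   0.181750   0.217250]
  [ 0.304375   0.436625   0.789125   0.527625]
  [ 0.136250   0.331250   0.161250   0.788750]
det(I−A) = Σ_j (I−A)_1j·C_1j = (0.95)(0.645000) + (-0.05)(0.171250) + (0.00)(0.304375) + (-0.25)(0.136250) = 0.570125
(I − A)⁻¹ = adj(I−A) / det(I−A) ≈
  [   1.1313     0.2184     0.0912     0.3841]
  [   0.3004     1.2440     0.3188     0.3811]
  [   0.5339     0.7658     1.3841     0.9255]
  [   0.2390     0.5810     0.2828     1.3835]
First solve x = (I − A)⁻¹ d = adj(I−A)·d / det(I−A); in particular x_W = (0.304375·950 + 0.436625·400 + 0.789125·325 + 0.527625·600) / 0.570125 = 1036.846875 / 0.570125 ≈ 1818.6308.
Intermediate flow from A to W: z_AW = a_AW · x_W = 0.20 × 1036.846875 / 0.570125 = 207.369375 / 0.570125 ≈ 363.73.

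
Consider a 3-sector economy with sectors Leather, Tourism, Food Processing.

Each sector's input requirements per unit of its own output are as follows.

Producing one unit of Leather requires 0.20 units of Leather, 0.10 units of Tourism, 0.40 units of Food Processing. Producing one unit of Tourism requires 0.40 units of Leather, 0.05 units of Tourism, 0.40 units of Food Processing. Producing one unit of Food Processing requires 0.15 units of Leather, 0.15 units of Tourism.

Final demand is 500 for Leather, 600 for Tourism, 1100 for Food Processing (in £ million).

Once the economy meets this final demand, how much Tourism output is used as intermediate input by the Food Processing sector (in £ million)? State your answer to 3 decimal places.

z_23 = 330.769

I − A =
  [   0.80    -0.40    -0.15]
  [  -0.10     0.95    -0.15]
  [  -0.40    -0.40     1.00]
Cofactors of I−A, C_ij = (−1)^(i+j)·(minor ij) (rows/columns in the sector order above):
  C_11 = (0.95)(1.00) − (-0.15)(-0.40) = 0.8900
  C_12 = −[(-0.10)(1.00) − (-0.15)(-0.40)] = 0.1600
  C_13 = (-0.10)(-0.40) − (0.95)(-0.40) = 0.4200
  C_21 = −[(-0.40)(1.00) − (-0.15)(-0.40)] = 0.4600
  C_22 = (0.80)(1.00) − (-0.15)(-0.40) = 0.7400
  C_23 = −[(0.80)(-0.40) − (-0.40)(-0.40)] = 0.4800
  C_31 = (-0.40)(-0.15) − (-0.15)(0.95) = 0.2025
  C_32 = −[(0.80)(-0.15) − (-0.15)(-0.10)] = 0.1350
  C_33 = (0.80)(0.95) − (-0.40)(-0.10) = 0.7200
det(I−A) = Σ_j (I−A)_1j·C_1j = (0.80)(0.8900) + (-0.40)(0.1600) + (-0.15)(0.4200) = 0.5850
adj(I−A) = Cᵀ =
  [ 0.8900   0.4600   0.2025]
  [ 0.1600   0.7400   0.1350]
  [ 0.4200   0.4800   0.7200]
(I − A)⁻¹ = adj(I−A) / det(I−A) ≈
  [   1.5214     0.7863     0.3462]
  [   0.2735     1.2650     0.2308]
  [   0.7179     0.8205     1.2308]
First solve x = (I − A)⁻¹ d = adj(I−A)·d / det(I−A); in particular x_3 = (0.4200·500 + 0.4800·600 + 0.7200·1100) / 0.5850 = 1290.00 / 0.5850 ≈ 2205.12821.
Intermediate flow from 2 to 3: z_23 = a_23 · x_3 = 0.15 × 1290.00 / 0.5850 = 193.50 / 0.5850 ≈ 330.769.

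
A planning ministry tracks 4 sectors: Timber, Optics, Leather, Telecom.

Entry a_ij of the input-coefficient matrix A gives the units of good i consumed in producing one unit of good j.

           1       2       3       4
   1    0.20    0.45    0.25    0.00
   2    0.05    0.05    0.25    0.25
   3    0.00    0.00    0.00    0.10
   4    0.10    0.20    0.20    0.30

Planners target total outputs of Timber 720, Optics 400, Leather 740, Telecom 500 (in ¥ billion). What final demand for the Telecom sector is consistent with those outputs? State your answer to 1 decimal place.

I − A =
  [   0.80    -0.45    -0.25     0.00]
  [  -0.05     0.95    -0.25    -0.25]
  [   0.00     0.00     1.00    -0.10]
  [  -0.10    -0.20    -0.20     0.70]
d = (I − A) x:
  d_1 = (+0.80)·720 + (-0.45)·400 + (-0.25)·740 + (+0.00)·500 = 211.0
  d_2 = (-0.05)·720 + (+0.95)·400 + (-0.25)·740 + (-0.25)·500 = 34.0
  d_3 = (+0.00)·720 + (+0.00)·400 + (+1.00)·740 + (-0.10)·500 = 690.0
  d_4 = (-0.10)·720 + (-0.20)·400 + (-0.20)·740 + (+0.70)·500 = 50.0

d_4 = 50.0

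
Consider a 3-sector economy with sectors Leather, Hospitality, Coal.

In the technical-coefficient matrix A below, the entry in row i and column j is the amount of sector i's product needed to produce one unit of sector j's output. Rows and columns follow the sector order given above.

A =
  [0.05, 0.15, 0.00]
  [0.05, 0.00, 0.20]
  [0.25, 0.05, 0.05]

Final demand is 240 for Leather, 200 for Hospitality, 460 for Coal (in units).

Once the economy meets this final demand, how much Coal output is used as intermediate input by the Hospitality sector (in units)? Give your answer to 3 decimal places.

z_CH = 16.582

I − A =
  [   0.95    -0.15     0.00]
  [  -0.05     1.00    -0.20]
  [  -0.25    -0.05     0.95]
Cofactors of I−A, C_ij = (−1)^(i+j)·(minor ij) (rows/columns in the sector order above):
  C_11 = (1.00)(0.95) − (-0.20)(-0.05) = 0.9400
  C_12 = −[(-0.05)(0.95) − (-0.20)(-0.25)] = 0.0975
  C_13 = (-0.05)(-0.05) − (1.00)(-0.25) = 0.2525
  C_21 = −[(-0.15)(0.95) − (0.00)(-0.05)] = 0.1425
  C_22 = (0.95)(0.95) − (0.00)(-0.25) = 0.9025
  C_23 = −[(0.95)(-0.05) − (-0.15)(-0.25)] = 0.0850
  C_31 = (-0.15)(-0.20) − (0.00)(1.00) = 0.0300
  C_32 = −[(0.95)(-0.20) − (0.00)(-0.05)] = 0.1900
  C_33 = (0.95)(1.00) − (-0.15)(-0.05) = 0.9425
det(I−A) = Σ_j (I−A)_1j·C_1j = (0.95)(0.9400) + (-0.15)(0.0975) + (0.00)(0.2525) = 0.878375
adj(I−A) = Cᵀ =
  [ 0.9400   0.1425   0.0300]
  [ 0.0975   0.9025   0.1900]
  [ 0.2525   0.0850   0.9425]
(I − A)⁻¹ = adj(I−A) / det(I−A) ≈
  [   1.0702     0.1622     0.0342]
  [   0.1110     1.0275     0.2163]
  [   0.2875     0.0968     1.0730]
First solve x = (I − A)⁻¹ d = adj(I−A)·d / det(I−A); in particular x_H = (0.0975·240 + 0.9025·200 + 0.1900·460) / 0.878375 = 291.30 / 0.878375 ≈ 331.63512.
Intermediate flow from C to H: z_CH = a_CH · x_H = 0.05 × 291.30 / 0.878375 = 14.565 / 0.878375 ≈ 16.582.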